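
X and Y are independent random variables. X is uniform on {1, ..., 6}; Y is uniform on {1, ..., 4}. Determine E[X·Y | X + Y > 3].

P(X + Y > 3) = 7/8.
Summing XY·P(x,y) over outcomes with X + Y > 3 gives 205/24.
E[X·Y | X + Y > 3] = (205/24) / (7/8) = 205/21.

205/21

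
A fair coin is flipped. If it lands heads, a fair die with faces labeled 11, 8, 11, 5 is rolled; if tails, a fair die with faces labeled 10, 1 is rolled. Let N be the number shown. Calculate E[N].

57/8

E[N | heads] = (11+8+11+5)/4 = 35/4.
E[N | tails] = (10+1)/2 = 11/2.
By the law of total expectation,
E[N] = (1/2)·(35/4) + (1/2)·(11/2) = 57/8.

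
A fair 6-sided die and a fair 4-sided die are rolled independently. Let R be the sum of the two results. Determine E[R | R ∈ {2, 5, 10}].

16/3

P(R ∈ {2, 5, 10}) = 1/4.
Σ over the event: 2·1/24 + 5·1/6 + 10·1/24 = 4/3.
E[R | R ∈ {2, 5, 10}] = (4/3) / (1/4) = 16/3.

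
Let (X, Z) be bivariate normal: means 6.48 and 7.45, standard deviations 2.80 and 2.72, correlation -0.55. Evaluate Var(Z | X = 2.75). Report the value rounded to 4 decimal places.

5.1604

Var(Z | X=x) = (1 − ρ²)·σ_Z².
Var(Z | X=2.75) = (2.72)²·(1 − (-0.55)²) = 7.3984·0.6975 = 5.1604.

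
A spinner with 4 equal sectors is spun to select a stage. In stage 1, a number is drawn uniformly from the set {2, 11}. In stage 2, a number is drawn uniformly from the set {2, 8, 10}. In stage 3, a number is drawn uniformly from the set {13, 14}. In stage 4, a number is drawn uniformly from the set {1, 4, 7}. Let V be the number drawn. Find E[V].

23/3

E[V | stage 1] = (2+11)/2 = 13/2.
E[V | stage 2] = (2+8+10)/3 = 20/3.
E[V | stage 3] = (13+14)/2 = 27/2.
E[V | stage 4] = (1+4+7)/3 = 4.
E[V] = (1/4)·(13/2) + (1/4)·(20/3) + (1/4)·(27/2) + (1/4)·(4) = 23/3.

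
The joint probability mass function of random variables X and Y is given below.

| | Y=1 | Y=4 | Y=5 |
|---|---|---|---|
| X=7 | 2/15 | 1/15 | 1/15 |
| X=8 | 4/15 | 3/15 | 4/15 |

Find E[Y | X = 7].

11/4

P(X = 7) = 4/15.
Summing Y·P(X=x,Y=y) over the conditioning event gives 11/15.
E[Y | X = 7] = (11/15) / (4/15) = 11/4.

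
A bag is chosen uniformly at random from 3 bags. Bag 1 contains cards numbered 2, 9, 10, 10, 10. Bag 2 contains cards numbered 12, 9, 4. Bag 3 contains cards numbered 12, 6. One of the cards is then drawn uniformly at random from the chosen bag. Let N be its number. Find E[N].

383/45

E[N | bag 1] = (2+9+10+10+10)/5 = 41/5.
E[N | bag 2] = (12+9+4)/3 = 25/3.
E[N | bag 3] = (12+6)/2 = 9.
E[N] = (1/3)·(41/5) + (1/3)·(25/3) + (1/3)·(9) = 383/45.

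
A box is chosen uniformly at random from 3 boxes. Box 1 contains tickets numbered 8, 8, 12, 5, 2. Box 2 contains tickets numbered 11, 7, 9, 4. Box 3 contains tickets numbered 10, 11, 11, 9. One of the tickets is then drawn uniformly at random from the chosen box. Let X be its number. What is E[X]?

25/3

E[X | box 1] = (8+8+12+5+2)/5 = 7.
E[X | box 2] = (11+7+9+4)/4 = 31/4.
E[X | box 3] = (10+11+11+9)/4 = 41/4.
E[X] = (1/3)·(7) + (1/3)·(31/4) + (1/3)·(41/4) = 25/3.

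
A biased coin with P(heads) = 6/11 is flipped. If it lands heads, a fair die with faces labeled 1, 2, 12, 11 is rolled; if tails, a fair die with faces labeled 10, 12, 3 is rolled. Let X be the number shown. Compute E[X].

22/3

E[X | heads] = (1+2+12+11)/4 = 13/2.
E[X | tails] = (10+12+3)/3 = 25/3.
By the law of total expectation,
E[X] = (6/11)·(13/2) + (5/11)·(25/3) = 22/3.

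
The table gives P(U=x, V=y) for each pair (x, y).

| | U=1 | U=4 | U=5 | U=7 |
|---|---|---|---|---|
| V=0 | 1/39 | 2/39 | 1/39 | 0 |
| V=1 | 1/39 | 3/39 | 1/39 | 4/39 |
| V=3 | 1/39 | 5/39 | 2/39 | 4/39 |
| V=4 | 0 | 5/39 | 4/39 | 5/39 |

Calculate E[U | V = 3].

59/12

P(V = 3) = 4/13.
Σ U·P over the event = 1·(1/39) + 4·(5/39) + 5·(2/39) + 7·(4/39) = 59/39.
E[U | V = 3] = (59/39) / (4/13) = 59/12.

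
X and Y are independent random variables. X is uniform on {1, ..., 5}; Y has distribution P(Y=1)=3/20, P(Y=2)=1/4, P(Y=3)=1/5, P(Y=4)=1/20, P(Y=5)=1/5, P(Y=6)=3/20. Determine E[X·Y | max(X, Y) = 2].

P(max(X, Y) = 2) = 13/100.
Summing XY·P(x,y) over outcomes with max(X, Y) = 2 gives 9/25.
E[X·Y | max(X, Y) = 2] = (9/25) / (13/100) = 36/13.

36/13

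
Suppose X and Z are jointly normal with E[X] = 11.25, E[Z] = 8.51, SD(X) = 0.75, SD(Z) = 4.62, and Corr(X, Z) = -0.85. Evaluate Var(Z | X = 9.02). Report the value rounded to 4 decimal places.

For a bivariate normal, Var(Z | X=x) = σ_Z²(1 − ρ²).
Var(Z | X=9.02) = (4.62)²·(1 − (-0.85)²) = 21.3444·0.2775 = 5.9231.

5.9231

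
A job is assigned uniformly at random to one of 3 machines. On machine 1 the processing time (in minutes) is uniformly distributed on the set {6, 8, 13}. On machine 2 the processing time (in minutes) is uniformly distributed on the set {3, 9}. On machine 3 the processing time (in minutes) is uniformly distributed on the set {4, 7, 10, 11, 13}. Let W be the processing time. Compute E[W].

8

E[W | machine 1] = (6+8+13)/3 = 9.
E[W | machine 2] = (3+9)/2 = 6.
E[W | machine 3] = (4+7+10+11+13)/5 = 9.
E[W] = (1/3)·(9) + (1/3)·(6) + (1/3)·(9) = 8.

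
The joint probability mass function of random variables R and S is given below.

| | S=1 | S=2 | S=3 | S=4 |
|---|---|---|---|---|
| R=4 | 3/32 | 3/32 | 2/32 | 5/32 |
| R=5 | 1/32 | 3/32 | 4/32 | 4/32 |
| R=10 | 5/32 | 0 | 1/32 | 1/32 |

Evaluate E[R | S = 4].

P(S = 4) = 5/16.
Σ R·P over the event = 4·(5/32) + 5·(4/32) + 10·(1/32) = 25/16.
E[R | S = 4] = (25/16) / (5/16) = 5.

5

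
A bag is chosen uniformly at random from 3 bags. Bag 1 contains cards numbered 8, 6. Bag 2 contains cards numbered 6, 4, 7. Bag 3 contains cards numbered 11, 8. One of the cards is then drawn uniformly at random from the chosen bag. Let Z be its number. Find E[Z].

E[Z | bag 1] = (8+6)/2 = 7.
E[Z | bag 2] = (6+4+7)/3 = 17/3.
E[Z | bag 3] = (11+8)/2 = 19/2.
By the law of total expectation,
E[Z] = (1/3)·(7) + (1/3)·(17/3) + (1/3)·(19/2) = 133/18.

133/18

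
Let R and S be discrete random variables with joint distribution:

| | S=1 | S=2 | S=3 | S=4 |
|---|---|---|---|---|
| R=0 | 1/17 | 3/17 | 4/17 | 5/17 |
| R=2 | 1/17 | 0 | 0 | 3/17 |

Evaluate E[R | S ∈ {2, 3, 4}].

P(S ∈ {2, 3, 4}) = 15/17.
Σ R·P over the event = 0·(3/17) + 0·(4/17) + 0·(5/17) + 2·(3/17) = 6/17.
E[R | S ∈ {2, 3, 4}] = (6/17) / (15/17) = 2/5.

2/5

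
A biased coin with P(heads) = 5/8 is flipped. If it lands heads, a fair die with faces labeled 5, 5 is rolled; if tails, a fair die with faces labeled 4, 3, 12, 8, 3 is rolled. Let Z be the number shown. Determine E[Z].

43/8

E[Z | heads] = (5+5)/2 = 5.
E[Z | tails] = (4+3+12+8+3)/5 = 6.
By the law of total expectation,
E[Z] = (5/8)·(5) + (3/8)·(6) = 43/8.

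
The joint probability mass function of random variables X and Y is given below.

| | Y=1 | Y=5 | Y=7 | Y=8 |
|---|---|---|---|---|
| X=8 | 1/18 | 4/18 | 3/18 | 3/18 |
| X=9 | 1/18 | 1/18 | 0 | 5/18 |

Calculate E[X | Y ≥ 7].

P(Y ≥ 7) = 11/18.
Σ X·P over the event = 8·(3/18) + 8·(3/18) + 9·(5/18) = 31/6.
E[X | Y ≥ 7] = (31/6) / (11/18) = 93/11.

93/11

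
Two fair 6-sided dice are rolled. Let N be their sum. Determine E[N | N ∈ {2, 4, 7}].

28/5

P(N ∈ {2, 4, 7}) = 5/18.
Σ over the event: 2·1/36 + 4·1/12 + 7·1/6 = 14/9.
E[N | N ∈ {2, 4, 7}] = (14/9) / (5/18) = 28/5.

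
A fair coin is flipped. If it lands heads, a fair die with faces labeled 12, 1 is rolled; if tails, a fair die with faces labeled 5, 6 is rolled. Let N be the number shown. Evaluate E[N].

6

E[N | heads] = (12+1)/2 = 13/2.
E[N | tails] = (5+6)/2 = 11/2.
By the law of total expectation,
E[N] = (1/2)·(13/2) + (1/2)·(11/2) = 6.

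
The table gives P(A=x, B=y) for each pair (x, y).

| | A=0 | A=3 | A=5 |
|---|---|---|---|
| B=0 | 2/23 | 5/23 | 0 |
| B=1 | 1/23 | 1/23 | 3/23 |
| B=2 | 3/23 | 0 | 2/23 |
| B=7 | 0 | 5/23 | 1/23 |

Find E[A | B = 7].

P(B = 7) = 6/23.
Σ A·P over the event = 3·(5/23) + 5·(1/23) = 20/23.
E[A | B = 7] = (20/23) / (6/23) = 10/3.

10/3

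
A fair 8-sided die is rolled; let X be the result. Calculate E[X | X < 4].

2

Given X < 4, X is equally likely to be any of {1, 2, 3}.
E[X | X < 4] = (1 + 2 + 3) / 3 = 2.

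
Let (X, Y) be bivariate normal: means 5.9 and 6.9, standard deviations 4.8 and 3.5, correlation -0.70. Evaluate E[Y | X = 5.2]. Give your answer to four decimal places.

7.2573

The regression of Y on X has slope ρ·σ_Y/σ_X and passes through (μ_X, μ_Y).
E[Y | X=5.2] = 6.9 + (-0.70)·(3.5/4.8)·(5.2 − (5.9)) = 6.9 + (-0.51042)·(-0.7) = 7.2573.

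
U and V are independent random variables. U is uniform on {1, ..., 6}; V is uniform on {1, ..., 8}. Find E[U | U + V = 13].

11/2

Outcomes with U + V = 13: (5,8), (6,7), each with probability 1/48.
E[U | U + V = 13] = (5 + 6) / 2 = 11/2.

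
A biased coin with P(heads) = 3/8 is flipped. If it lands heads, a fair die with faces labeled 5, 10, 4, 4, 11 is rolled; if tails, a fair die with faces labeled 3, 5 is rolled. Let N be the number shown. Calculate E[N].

E[N | heads] = (5+10+4+4+11)/5 = 34/5.
E[N | tails] = (3+5)/2 = 4.
E[N] = (3/8)·(34/5) + (5/8)·(4) = 101/20.

101/20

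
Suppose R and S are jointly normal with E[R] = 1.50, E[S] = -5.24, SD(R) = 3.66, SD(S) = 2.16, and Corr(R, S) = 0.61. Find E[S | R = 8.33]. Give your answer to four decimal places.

-2.7812

For a bivariate normal, E[S | R=x] = μ_S + ρ·(σ_S/σ_R)·(x − μ_R).
E[S | R=8.33] = -5.24 + (0.61)·(2.16/3.66)·(8.33 − (1.50)) = -5.24 + (0.36)·(6.83) = -2.7812.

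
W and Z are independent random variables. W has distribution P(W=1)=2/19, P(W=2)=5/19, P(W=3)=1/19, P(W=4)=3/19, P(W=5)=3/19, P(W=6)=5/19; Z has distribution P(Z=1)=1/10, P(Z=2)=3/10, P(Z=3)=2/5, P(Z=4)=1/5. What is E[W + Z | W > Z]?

853/113

P(W > Z) = 113/190.
Summing (W+Z)·P(x,y) over outcomes with W > Z gives 853/190.
E[W + Z | W > Z] = (853/190) / (113/190) = 853/113.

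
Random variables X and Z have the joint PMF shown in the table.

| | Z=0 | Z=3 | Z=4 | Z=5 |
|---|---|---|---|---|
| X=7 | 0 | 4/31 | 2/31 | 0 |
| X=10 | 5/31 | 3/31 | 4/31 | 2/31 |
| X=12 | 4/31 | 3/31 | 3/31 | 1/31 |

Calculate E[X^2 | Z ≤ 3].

2004/19

P(Z ≤ 3) = 19/31.
Σ X^2·P over the event = 49·(4/31) + 100·(5/31) + 100·(3/31) + 144·(4/31) + 144·(3/31) = 2004/31.
E[X^2 | Z ≤ 3] = (2004/31) / (19/31) = 2004/19.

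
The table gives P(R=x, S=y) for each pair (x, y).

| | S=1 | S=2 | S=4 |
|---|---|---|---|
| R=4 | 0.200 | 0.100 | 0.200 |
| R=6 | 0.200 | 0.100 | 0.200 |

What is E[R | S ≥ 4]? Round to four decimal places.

5.0000

P(S ≥ 4) = 0.400.
Summing R·P(R=x,S=y) over the conditioning event gives 2.000.
E[R | S ≥ 4] = (2.000) / (0.400) = 5.0000.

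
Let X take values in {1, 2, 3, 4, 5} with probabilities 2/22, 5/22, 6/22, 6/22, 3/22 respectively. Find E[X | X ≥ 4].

P(X ≥ 4) = 9/22.
Σ over the event: 4·3/11 + 5·3/22 = 39/22.
E[X | X ≥ 4] = (39/22) / (9/22) = 13/3.

13/3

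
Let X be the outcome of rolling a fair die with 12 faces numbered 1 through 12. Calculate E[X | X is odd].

Given X is odd, X is equally likely to be any of {1, 3, 5, 7, 9, 11}.
E[X | X is odd] = (1 + 3 + 5 + 7 + 9 + 11) / 6 = 6.

6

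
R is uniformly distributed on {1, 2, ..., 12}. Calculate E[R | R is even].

7

Given R is even, R is equally likely to be any of {2, 4, 6, 8, 10, 12}.
E[R | R is even] = (2 + 4 + 6 + 8 + 10 + 12) / 6 = 7.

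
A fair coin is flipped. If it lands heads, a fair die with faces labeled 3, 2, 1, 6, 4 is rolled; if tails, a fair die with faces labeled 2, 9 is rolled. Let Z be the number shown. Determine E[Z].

E[Z | heads] = (3+2+1+6+4)/5 = 16/5.
E[Z | tails] = (2+9)/2 = 11/2.
E[Z] = (1/2)·(16/5) + (1/2)·(11/2) = 87/20.

87/20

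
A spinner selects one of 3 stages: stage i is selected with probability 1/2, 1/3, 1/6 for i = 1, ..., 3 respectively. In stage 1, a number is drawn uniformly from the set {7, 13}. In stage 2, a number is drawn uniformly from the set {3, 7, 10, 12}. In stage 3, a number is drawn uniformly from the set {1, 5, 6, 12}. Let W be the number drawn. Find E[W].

26/3

E[W | stage 1] = (7+13)/2 = 10.
E[W | stage 2] = (3+7+10+12)/4 = 8.
E[W | stage 3] = (1+5+6+12)/4 = 6.
By the law of total expectation,
E[W] = (1/2)·(10) + (1/3)·(8) + (1/6)·(6) = 26/3.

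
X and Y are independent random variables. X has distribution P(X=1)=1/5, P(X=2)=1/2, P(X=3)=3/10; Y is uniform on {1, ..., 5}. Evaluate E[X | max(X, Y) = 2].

P(max(X, Y) = 2) = 6/25.
Summing X·P(x,y) over outcomes with max(X, Y) = 2 gives 11/25.
E[X | max(X, Y) = 2] = (11/25) / (6/25) = 11/6.

11/6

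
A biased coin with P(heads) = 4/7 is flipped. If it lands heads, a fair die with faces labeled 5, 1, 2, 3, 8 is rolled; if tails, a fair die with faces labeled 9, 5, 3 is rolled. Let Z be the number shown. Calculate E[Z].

E[Z | heads] = (5+1+2+3+8)/5 = 19/5.
E[Z | tails] = (9+5+3)/3 = 17/3.
By the law of total expectation,
E[Z] = (4/7)·(19/5) + (3/7)·(17/3) = 23/5.

23/5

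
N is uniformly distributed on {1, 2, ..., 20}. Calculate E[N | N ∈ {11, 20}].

31/2

P(N ∈ {11, 20}) = 1/10.
Σ over the event: 11·1/20 + 20·1/20 = 31/20.
E[N | N ∈ {11, 20}] = (31/20) / (1/10) = 31/2.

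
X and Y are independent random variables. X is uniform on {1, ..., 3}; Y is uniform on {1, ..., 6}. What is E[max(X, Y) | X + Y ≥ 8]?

P(X + Y ≥ 8) = 1/6.
Summing max(X,Y)·P(x,y) over outcomes with X + Y ≥ 8 gives 17/18.
E[max(X, Y) | X + Y ≥ 8] = (17/18) / (1/6) = 17/3.

17/3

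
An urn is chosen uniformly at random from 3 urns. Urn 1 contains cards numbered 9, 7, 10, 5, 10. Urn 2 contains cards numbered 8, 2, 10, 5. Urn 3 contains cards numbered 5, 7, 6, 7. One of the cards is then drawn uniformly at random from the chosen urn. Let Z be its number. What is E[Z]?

69/10

E[Z | urn 1] = (9+7+10+5+10)/5 = 41/5.
E[Z | urn 2] = (8+2+10+5)/4 = 25/4.
E[Z | urn 3] = (5+7+6+7)/4 = 25/4.
By the law of total expectation,
E[Z] = (1/3)·(41/5) + (1/3)·(25/4) + (1/3)·(25/4) = 69/10.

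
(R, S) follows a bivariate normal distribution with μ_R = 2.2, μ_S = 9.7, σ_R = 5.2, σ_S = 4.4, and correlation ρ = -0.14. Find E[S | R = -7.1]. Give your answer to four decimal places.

E[S | R=x] = μ_S + ρ(σ_S/σ_R)(x − μ_R) for jointly normal variables.
E[S | R=-7.1] = 9.7 + (-0.14)·(4.4/5.2)·(-7.1 − (2.2)) = 9.7 + (-0.11846)·(-9.3) = 10.8017.

10.8017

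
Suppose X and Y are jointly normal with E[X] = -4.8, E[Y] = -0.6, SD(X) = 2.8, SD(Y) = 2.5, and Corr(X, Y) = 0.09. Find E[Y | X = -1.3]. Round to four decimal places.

E[Y | X=x] = μ_Y + ρ(σ_Y/σ_X)(x − μ_X) for jointly normal variables.
E[Y | X=-1.3] = -0.6 + (0.09)·(2.5/2.8)·(-1.3 − (-4.8)) = -0.6 + (0.080357)·(3.5) = -0.3188.

-0.3188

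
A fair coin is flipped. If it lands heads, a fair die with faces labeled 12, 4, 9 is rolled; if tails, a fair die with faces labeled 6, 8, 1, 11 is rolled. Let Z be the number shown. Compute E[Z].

E[Z | heads] = (12+4+9)/3 = 25/3.
E[Z | tails] = (6+8+1+11)/4 = 13/2.
E[Z] = (1/2)·(25/3) + (1/2)·(13/2) = 89/12.

89/12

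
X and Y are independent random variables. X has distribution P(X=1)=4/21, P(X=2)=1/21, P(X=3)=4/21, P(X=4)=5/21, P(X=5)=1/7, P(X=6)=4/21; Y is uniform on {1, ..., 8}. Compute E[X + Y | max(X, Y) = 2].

19/6

P(max(X, Y) = 2) = 1/28.
Summing (X+Y)·P(x,y) over outcomes with max(X, Y) = 2 gives 19/168.
E[X + Y | max(X, Y) = 2] = (19/168) / (1/28) = 19/6.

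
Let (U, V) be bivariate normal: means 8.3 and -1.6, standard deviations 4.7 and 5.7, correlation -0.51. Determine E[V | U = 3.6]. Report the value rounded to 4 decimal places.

The regression of V on U has slope ρ·σ_V/σ_U and passes through (μ_U, μ_V).
E[V | U=3.6] = -1.6 + (-0.51)·(5.7/4.7)·(3.6 − (8.3)) = -1.6 + (-0.61851)·(-4.7) = 1.3070.

1.3070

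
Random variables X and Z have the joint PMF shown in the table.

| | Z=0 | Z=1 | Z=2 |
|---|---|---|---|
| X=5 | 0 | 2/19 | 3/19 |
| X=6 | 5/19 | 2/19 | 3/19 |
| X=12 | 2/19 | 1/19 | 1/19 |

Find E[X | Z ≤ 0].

P(Z ≤ 0) = 7/19.
Σ X·P over the event = 6·(5/19) + 12·(2/19) = 54/19.
E[X | Z ≤ 0] = (54/19) / (7/19) = 54/7.

54/7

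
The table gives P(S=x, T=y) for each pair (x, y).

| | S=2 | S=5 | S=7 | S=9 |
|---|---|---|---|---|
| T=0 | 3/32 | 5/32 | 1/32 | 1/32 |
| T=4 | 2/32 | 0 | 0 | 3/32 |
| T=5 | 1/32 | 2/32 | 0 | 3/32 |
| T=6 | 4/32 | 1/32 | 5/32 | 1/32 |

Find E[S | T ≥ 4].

P(T ≥ 4) = 11/16.
Summing S·P(S=x,T=y) over the conditioning event gives 127/32.
E[S | T ≥ 4] = (127/32) / (11/16) = 127/22.

127/22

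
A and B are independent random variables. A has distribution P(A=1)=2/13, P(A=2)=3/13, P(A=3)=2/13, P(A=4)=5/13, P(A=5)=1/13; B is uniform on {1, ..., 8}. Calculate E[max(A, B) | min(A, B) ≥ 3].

P(min(A, B) ≥ 3) = 6/13.
Summing max(A,B)·P(x,y) over outcomes with min(A, B) ≥ 3 gives 34/13.
E[max(A, B) | min(A, B) ≥ 3] = (34/13) / (6/13) = 17/3.

17/3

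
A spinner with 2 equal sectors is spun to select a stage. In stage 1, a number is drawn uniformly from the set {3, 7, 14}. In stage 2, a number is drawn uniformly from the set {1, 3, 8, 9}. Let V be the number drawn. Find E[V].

E[V | stage 1] = (3+7+14)/3 = 8.
E[V | stage 2] = (1+3+8+9)/4 = 21/4.
E[V] = (1/2)·(8) + (1/2)·(21/4) = 53/8.

53/8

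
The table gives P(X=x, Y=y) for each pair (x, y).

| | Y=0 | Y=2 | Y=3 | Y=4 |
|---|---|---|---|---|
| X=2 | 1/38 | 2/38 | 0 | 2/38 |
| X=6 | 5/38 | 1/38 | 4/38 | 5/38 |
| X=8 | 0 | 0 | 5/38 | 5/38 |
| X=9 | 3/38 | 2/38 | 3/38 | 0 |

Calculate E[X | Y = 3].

91/12

P(Y = 3) = 6/19.
Σ X·P over the event = 6·(4/38) + 8·(5/38) + 9·(3/38) = 91/38.
E[X | Y = 3] = (91/38) / (6/19) = 91/12.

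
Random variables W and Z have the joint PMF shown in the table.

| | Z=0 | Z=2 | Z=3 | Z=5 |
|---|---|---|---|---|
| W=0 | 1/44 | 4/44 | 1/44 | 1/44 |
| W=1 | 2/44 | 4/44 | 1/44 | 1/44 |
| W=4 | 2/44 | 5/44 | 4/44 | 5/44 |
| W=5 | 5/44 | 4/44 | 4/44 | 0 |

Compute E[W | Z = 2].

44/17

P(Z = 2) = 17/44.
Σ W·P over the event = 0·(4/44) + 1·(4/44) + 4·(5/44) + 5·(4/44) = 1.
E[W | Z = 2] = (1) / (17/44) = 44/17.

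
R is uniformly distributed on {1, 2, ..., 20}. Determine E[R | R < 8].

4

Given R < 8, R is equally likely to be any of {1, 2, 3, 4, 5, 6, 7}.
E[R | R < 8] = (1 + 2 + 3 + 4 + 5 + 6 + 7) / 7 = 4.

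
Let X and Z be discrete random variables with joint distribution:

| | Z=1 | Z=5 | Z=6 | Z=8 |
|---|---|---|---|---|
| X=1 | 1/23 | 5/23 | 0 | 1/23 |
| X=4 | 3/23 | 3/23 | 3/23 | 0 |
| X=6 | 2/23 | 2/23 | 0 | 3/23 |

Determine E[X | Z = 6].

P(Z = 6) = 3/23.
Summing X·P(X=x,Z=y) over the conditioning event gives 12/23.
E[X | Z = 6] = (12/23) / (3/23) = 4.

4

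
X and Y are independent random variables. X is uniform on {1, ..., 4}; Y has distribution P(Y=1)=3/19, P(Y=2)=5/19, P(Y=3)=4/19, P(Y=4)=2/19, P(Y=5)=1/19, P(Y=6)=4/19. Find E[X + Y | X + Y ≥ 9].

85/9

P(X + Y ≥ 9) = 9/76.
Summing (X+Y)·P(x,y) over outcomes with X + Y ≥ 9 gives 85/76.
E[X + Y | X + Y ≥ 9] = (85/76) / (9/76) = 85/9.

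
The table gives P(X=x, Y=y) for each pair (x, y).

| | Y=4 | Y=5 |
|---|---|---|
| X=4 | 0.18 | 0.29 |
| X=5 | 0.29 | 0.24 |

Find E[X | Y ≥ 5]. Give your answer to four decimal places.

P(Y ≥ 5) = 0.53.
Σ X·P over the event = 4·(0.29) + 5·(0.24) = 2.36.
E[X | Y ≥ 5] = (2.36) / (0.53) = 4.4528.

4.4528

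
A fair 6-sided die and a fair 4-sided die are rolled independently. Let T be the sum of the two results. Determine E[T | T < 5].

P(T < 5) = 1/4.
Σ over the event: 2·1/24 + 3·1/12 + 4·1/8 = 5/6.
E[T | T < 5] = (5/6) / (1/4) = 10/3.

10/3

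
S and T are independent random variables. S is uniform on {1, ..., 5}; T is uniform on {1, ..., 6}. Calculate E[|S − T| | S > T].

2

Outcomes with S > T: (2,1), (3,1), (3,2), (4,1), (4,2), (4,3), (5,1), (5,2), (5,3), (5,4), each with probability 1/30.
E[|S − T| | S > T] = (1 + 2 + 1 + 3 + 2 + 1 + 4 + 3 + 2 + 1) / 10 = 2.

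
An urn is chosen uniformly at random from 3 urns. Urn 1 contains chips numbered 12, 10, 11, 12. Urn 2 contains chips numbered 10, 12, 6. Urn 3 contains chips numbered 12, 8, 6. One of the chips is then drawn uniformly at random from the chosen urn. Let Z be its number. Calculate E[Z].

39/4

E[Z | urn 1] = (12+10+11+12)/4 = 45/4.
E[Z | urn 2] = (10+12+6)/3 = 28/3.
E[Z | urn 3] = (12+8+6)/3 = 26/3.
E[Z] = (1/3)·(45/4) + (1/3)·(28/3) + (1/3)·(26/3) = 39/4.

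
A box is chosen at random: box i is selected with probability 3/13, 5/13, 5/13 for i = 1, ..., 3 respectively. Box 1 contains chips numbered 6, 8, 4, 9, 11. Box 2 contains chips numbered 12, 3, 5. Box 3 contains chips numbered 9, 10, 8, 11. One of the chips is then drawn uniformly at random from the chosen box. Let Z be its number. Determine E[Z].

E[Z | box 1] = (6+8+4+9+11)/5 = 38/5.
E[Z | box 2] = (12+3+5)/3 = 20/3.
E[Z | box 3] = (9+10+8+11)/4 = 19/2.
E[Z] = (3/13)·(38/5) + (5/13)·(20/3) + (5/13)·(19/2) = 3109/390.

3109/390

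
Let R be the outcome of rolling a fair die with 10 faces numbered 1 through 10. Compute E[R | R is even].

Given R is even, R is equally likely to be any of {2, 4, 6, 8, 10}.
E[R | R is even] = (2 + 4 + 6 + 8 + 10) / 5 = 6.

6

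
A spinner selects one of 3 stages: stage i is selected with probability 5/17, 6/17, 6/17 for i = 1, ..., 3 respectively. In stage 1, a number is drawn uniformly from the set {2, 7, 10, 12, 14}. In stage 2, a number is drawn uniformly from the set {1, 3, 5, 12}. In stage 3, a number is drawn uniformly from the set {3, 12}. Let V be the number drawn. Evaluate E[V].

243/34

E[V | stage 1] = (2+7+10+12+14)/5 = 9.
E[V | stage 2] = (1+3+5+12)/4 = 21/4.
E[V | stage 3] = (3+12)/2 = 15/2.
By the law of total expectation,
E[V] = (5/17)·(9) + (6/17)·(21/4) + (6/17)·(15/2) = 243/34.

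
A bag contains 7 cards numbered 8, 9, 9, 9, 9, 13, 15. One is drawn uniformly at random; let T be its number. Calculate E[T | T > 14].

P(T > 14) = 1/7.
Σ over the event: 15·1/7 = 15/7.
E[T | T > 14] = (15/7) / (1/7) = 15.

15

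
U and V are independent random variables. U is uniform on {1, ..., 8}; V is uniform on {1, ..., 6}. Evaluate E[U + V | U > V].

79/9

P(U > V) = 9/16.
Summing (U+V)·P(x,y) over outcomes with U > V gives 79/16.
E[U + V | U > V] = (79/16) / (9/16) = 79/9.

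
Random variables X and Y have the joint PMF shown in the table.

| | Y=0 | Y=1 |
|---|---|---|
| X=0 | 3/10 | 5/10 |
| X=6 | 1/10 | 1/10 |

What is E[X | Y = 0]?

P(Y = 0) = 2/5.
Σ X·P over the event = 0·(3/10) + 6·(1/10) = 3/5.
E[X | Y = 0] = (3/5) / (2/5) = 3/2.

3/2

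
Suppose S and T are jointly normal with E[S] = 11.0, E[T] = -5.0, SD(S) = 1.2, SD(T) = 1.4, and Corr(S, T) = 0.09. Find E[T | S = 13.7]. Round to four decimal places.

-4.7165

The regression of T on S has slope ρ·σ_T/σ_S and passes through (μ_S, μ_T).
E[T | S=13.7] = -5.0 + (0.09)·(1.4/1.2)·(13.7 − (11.0)) = -5.0 + (0.105)·(2.7) = -4.7165.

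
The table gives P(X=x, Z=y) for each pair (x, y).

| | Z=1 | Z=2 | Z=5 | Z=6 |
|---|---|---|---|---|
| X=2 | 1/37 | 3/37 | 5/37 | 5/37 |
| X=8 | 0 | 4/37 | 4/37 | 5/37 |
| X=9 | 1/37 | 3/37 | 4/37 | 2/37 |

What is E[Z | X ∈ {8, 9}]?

P(X ∈ {8, 9}) = 23/37.
Σ Z·P over the event = 2·(4/37) + 5·(4/37) + 6·(5/37) + 1·(1/37) + 2·(3/37) + 5·(4/37) + 6·(2/37) = 97/37.
E[Z | X ∈ {8, 9}] = (97/37) / (23/37) = 97/23.

97/23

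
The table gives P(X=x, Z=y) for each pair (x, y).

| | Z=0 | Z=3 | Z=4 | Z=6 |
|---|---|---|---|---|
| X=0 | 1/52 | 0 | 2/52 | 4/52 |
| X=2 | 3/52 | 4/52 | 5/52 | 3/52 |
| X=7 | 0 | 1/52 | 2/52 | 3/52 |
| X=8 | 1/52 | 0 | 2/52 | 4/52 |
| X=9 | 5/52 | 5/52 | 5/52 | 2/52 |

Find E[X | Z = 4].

P(Z = 4) = 4/13.
Σ X·P over the event = 0·(2/52) + 2·(5/52) + 7·(2/52) + 8·(2/52) + 9·(5/52) = 85/52.
E[X | Z = 4] = (85/52) / (4/13) = 85/16.

85/16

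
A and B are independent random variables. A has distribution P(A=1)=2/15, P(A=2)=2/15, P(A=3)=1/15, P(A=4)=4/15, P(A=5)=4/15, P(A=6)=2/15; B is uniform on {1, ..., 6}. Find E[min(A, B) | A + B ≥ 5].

230/79

P(A + B ≥ 5) = 79/90.
Summing min(A,B)·P(x,y) over outcomes with A + B ≥ 5 gives 23/9.
E[min(A, B) | A + B ≥ 5] = (23/9) / (79/90) = 230/79.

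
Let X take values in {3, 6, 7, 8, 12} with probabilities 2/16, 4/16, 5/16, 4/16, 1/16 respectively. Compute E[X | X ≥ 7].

79/10

P(X ≥ 7) = 5/8.
Σ over the event: 7·5/16 + 8·1/4 + 12·1/16 = 79/16.
E[X | X ≥ 7] = (79/16) / (5/8) = 79/10.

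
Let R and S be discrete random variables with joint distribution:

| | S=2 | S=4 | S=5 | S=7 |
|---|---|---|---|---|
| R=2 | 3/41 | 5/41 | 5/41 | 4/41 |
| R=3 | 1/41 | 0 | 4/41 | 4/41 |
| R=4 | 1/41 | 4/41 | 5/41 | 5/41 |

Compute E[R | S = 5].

3

P(S = 5) = 14/41.
Summing R·P(R=x,S=y) over the conditioning event gives 42/41.
E[R | S = 5] = (42/41) / (14/41) = 3.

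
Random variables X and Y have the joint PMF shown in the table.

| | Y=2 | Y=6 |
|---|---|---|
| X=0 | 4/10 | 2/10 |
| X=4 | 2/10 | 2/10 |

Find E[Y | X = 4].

P(X = 4) = 2/5.
Summing Y·P(X=x,Y=y) over the conditioning event gives 8/5.
E[Y | X = 4] = (8/5) / (2/5) = 4.

4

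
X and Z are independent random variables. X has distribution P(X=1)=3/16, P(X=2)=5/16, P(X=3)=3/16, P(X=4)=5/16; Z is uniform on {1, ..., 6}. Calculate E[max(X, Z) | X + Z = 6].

4

P(X + Z = 6) = 1/6.
Summing max(X,Z)·P(x,y) over outcomes with X + Z = 6 gives 2/3.
E[max(X, Z) | X + Z = 6] = (2/3) / (1/6) = 4.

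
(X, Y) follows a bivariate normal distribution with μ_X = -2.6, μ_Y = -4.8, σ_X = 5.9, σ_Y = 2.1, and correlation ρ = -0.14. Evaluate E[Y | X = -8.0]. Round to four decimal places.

-4.5309

The regression of Y on X has slope ρ·σ_Y/σ_X and passes through (μ_X, μ_Y).
E[Y | X=-8.0] = -4.8 + (-0.14)·(2.1/5.9)·(-8.0 − (-2.6)) = -4.8 + (-0.049831)·(-5.4) = -4.5309.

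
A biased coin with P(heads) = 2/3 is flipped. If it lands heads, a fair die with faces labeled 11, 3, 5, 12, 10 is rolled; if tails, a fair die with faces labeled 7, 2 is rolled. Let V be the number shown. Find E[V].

209/30

E[V | heads] = (11+3+5+12+10)/5 = 41/5.
E[V | tails] = (7+2)/2 = 9/2.
E[V] = (2/3)·(41/5) + (1/3)·(9/2) = 209/30.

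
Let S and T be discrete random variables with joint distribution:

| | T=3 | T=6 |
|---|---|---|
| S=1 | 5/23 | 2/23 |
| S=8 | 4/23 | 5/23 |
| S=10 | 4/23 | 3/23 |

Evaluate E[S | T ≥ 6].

P(T ≥ 6) = 10/23.
Σ S·P over the event = 1·(2/23) + 8·(5/23) + 10·(3/23) = 72/23.
E[S | T ≥ 6] = (72/23) / (10/23) = 36/5.

36/5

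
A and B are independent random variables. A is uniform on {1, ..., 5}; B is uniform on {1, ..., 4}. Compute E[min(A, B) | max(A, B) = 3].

9/5

Outcomes with max(A, B) = 3: (1,3), (2,3), (3,1), (3,2), (3,3), each with probability 1/20.
E[min(A, B) | max(A, B) = 3] = (1 + 2 + 1 + 2 + 3) / 5 = 9/5.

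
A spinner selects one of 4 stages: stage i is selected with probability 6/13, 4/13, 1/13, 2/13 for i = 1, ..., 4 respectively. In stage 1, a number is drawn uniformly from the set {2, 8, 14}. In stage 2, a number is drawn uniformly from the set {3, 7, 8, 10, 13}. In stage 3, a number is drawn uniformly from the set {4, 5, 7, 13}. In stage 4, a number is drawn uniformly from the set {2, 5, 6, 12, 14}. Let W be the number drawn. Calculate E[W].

2073/260

E[W | stage 1] = (2+8+14)/3 = 8.
E[W | stage 2] = (3+7+8+10+13)/5 = 41/5.
E[W | stage 3] = (4+5+7+13)/4 = 29/4.
E[W | stage 4] = (2+5+6+12+14)/5 = 39/5.
By the law of total expectation,
E[W] = (6/13)·(8) + (4/13)·(41/5) + (1/13)·(29/4) + (2/13)·(39/5) = 2073/260.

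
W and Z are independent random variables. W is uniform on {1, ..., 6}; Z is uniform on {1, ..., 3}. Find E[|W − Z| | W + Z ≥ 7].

3

Outcomes with W + Z ≥ 7: (4,3), (5,2), (5,3), (6,1), (6,2), (6,3), each with probability 1/18.
E[|W − Z| | W + Z ≥ 7] = (1 + 3 + 2 + 5 + 4 + 3) / 6 = 3.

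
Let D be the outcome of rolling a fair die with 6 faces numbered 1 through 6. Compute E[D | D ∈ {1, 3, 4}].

P(D ∈ {1, 3, 4}) = 1/2.
Σ over the event: 1·1/6 + 3·1/6 + 4·1/6 = 4/3.
E[D | D ∈ {1, 3, 4}] = (4/3) / (1/2) = 8/3.

8/3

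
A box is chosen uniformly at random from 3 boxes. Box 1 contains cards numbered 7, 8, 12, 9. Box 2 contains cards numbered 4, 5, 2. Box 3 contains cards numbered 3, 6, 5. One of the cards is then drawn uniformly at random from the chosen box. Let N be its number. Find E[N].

E[N | box 1] = (7+8+12+9)/4 = 9.
E[N | box 2] = (4+5+2)/3 = 11/3.
E[N | box 3] = (3+6+5)/3 = 14/3.
By the law of total expectation,
E[N] = (1/3)·(9) + (1/3)·(11/3) + (1/3)·(14/3) = 52/9.

52/9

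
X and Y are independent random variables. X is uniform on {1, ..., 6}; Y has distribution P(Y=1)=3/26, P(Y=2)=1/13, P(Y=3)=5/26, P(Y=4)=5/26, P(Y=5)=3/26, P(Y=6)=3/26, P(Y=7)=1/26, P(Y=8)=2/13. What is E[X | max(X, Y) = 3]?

P(max(X, Y) = 3) = 5/39.
Summing X·P(x,y) over outcomes with max(X, Y) = 3 gives 15/52.
E[X | max(X, Y) = 3] = (15/52) / (5/39) = 9/4.

9/4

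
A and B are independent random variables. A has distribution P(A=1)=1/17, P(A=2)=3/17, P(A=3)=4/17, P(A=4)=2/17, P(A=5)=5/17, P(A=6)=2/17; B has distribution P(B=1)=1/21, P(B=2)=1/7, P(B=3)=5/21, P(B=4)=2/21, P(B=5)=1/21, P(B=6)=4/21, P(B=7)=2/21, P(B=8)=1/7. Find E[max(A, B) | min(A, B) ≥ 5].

P(min(A, B) ≥ 5) = 10/51.
Summing max(A,B)·P(x,y) over outcomes with min(A, B) ≥ 5 gives 157/119.
E[max(A, B) | min(A, B) ≥ 5] = (157/119) / (10/51) = 471/70.

471/70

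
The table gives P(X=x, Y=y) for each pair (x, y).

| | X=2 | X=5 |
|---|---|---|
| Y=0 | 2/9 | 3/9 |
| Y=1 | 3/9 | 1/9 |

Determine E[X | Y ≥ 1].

P(Y ≥ 1) = 4/9.
Σ X·P over the event = 2·(3/9) + 5·(1/9) = 11/9.
E[X | Y ≥ 1] = (11/9) / (4/9) = 11/4.

11/4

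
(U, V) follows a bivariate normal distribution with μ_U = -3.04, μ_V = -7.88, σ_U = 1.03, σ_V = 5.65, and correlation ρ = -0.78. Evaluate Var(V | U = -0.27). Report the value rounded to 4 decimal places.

12.5009

Var(V | U=x) = (1 − ρ²)·σ_V².
Var(V | U=-0.27) = (5.65)²·(1 − (-0.78)²) = 31.9225·0.3916 = 12.5009.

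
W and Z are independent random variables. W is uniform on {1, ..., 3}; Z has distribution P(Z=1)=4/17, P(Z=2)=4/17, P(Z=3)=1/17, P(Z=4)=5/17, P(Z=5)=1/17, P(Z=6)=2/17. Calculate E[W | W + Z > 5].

23/10

P(W + Z > 5) = 20/51.
Summing W·P(x,y) over outcomes with W + Z > 5 gives 46/51.
E[W | W + Z > 5] = (46/51) / (20/51) = 23/10.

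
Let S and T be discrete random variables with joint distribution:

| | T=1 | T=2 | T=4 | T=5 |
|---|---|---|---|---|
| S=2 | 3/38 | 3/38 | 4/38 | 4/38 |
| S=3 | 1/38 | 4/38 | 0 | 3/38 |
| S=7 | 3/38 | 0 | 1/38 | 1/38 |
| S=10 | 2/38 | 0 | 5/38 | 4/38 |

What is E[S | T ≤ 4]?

133/26

P(T ≤ 4) = 13/19.
Summing S·P(S=x,T=y) over the conditioning event gives 7/2.
E[S | T ≤ 4] = (7/2) / (13/19) = 133/26.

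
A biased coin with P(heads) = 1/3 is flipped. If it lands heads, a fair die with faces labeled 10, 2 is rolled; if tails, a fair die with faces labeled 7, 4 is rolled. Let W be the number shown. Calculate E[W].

E[W | heads] = (10+2)/2 = 6.
E[W | tails] = (7+4)/2 = 11/2.
E[W] = (1/3)·(6) + (2/3)·(11/2) = 17/3.

17/3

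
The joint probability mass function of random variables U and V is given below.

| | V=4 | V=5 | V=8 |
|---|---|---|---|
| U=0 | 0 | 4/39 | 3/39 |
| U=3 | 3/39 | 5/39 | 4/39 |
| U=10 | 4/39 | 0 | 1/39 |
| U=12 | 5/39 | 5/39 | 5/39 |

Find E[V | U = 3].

23/4

P(U = 3) = 4/13.
Σ V·P over the event = 4·(3/39) + 5·(5/39) + 8·(4/39) = 23/13.
E[V | U = 3] = (23/13) / (4/13) = 23/4.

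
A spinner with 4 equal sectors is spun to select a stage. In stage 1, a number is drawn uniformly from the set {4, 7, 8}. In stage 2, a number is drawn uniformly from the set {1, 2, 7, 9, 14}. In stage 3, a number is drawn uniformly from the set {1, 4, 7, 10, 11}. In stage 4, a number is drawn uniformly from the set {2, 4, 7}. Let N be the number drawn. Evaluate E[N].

E[N | stage 1] = (4+7+8)/3 = 19/3.
E[N | stage 2] = (1+2+7+9+14)/5 = 33/5.
E[N | stage 3] = (1+4+7+10+11)/5 = 33/5.
E[N | stage 4] = (2+4+7)/3 = 13/3.
By the law of total expectation,
E[N] = (1/4)·(19/3) + (1/4)·(33/5) + (1/4)·(33/5) + (1/4)·(13/3) = 179/30.

179/30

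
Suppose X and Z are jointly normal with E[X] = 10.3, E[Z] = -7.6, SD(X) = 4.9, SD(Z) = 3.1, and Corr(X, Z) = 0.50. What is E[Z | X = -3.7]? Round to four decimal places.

-12.0286

The regression of Z on X has slope ρ·σ_Z/σ_X and passes through (μ_X, μ_Z).
E[Z | X=-3.7] = -7.6 + (0.50)·(3.1/4.9)·(-3.7 − (10.3)) = -7.6 + (0.31633)·(-14) = -12.0286.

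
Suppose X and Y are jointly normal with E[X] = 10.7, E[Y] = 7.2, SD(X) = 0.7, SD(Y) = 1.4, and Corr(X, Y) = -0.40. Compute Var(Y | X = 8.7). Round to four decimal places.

1.6464

Var(Y | X=x) = (1 − ρ²)·σ_Y².
Var(Y | X=8.7) = (1.4)²·(1 − (-0.40)²) = 1.96·0.84 = 1.6464.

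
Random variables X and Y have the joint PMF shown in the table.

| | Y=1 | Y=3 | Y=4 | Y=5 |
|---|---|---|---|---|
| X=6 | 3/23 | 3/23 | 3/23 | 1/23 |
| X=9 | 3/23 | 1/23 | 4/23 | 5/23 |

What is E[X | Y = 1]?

P(Y = 1) = 6/23.
Σ X·P over the event = 6·(3/23) + 9·(3/23) = 45/23.
E[X | Y = 1] = (45/23) / (6/23) = 15/2.

15/2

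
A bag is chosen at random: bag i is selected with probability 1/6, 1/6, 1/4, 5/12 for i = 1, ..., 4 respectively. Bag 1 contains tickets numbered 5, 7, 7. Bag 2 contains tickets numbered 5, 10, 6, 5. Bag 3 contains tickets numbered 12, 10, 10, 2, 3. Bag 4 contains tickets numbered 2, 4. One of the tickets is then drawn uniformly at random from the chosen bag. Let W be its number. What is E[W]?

E[W | bag 1] = (5+7+7)/3 = 19/3.
E[W | bag 2] = (5+10+6+5)/4 = 13/2.
E[W | bag 3] = (12+10+10+2+3)/5 = 37/5.
E[W | bag 4] = (2+4)/2 = 3.
E[W] = (1/6)·(19/3) + (1/6)·(13/2) + (1/4)·(37/5) + (5/12)·(3) = 943/180.

943/180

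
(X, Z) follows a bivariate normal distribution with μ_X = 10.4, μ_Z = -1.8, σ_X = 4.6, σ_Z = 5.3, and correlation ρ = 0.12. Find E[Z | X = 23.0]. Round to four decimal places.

-0.0579

E[Z | X=x] = μ_Z + ρ(σ_Z/σ_X)(x − μ_X) for jointly normal variables.
E[Z | X=23.0] = -1.8 + (0.12)·(5.3/4.6)·(23.0 − (10.4)) = -1.8 + (0.13826)·(12.6) = -0.0579.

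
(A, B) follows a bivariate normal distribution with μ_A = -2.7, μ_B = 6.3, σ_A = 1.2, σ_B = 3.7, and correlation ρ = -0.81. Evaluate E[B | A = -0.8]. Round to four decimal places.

1.5548

For a bivariate normal, E[B | A=x] = μ_B + ρ·(σ_B/σ_A)·(x − μ_A).
E[B | A=-0.8] = 6.3 + (-0.81)·(3.7/1.2)·(-0.8 − (-2.7)) = 6.3 + (-2.4975)·(1.9) = 1.5548.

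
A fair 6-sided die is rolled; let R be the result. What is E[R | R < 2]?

1

Given R < 2, R is equally likely to be any of {1}.
E[R | R < 2] = (1) / 1 = 1.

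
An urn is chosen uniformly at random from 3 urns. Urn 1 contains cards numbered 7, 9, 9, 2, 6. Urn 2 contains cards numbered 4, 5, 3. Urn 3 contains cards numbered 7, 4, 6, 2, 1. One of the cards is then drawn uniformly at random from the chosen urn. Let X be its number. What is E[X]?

73/15

E[X | urn 1] = (7+9+9+2+6)/5 = 33/5.
E[X | urn 2] = (4+5+3)/3 = 4.
E[X | urn 3] = (7+4+6+2+1)/5 = 4.
By the law of total expectation,
E[X] = (1/3)·(33/5) + (1/3)·(4) + (1/3)·(4) = 73/15.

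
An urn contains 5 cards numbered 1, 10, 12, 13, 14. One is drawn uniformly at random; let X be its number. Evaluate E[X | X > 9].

P(X > 9) = 4/5.
Σ over the event: 10·1/5 + 12·1/5 + 13·1/5 + 14·1/5 = 49/5.
E[X | X > 9] = (49/5) / (4/5) = 49/4.

49/4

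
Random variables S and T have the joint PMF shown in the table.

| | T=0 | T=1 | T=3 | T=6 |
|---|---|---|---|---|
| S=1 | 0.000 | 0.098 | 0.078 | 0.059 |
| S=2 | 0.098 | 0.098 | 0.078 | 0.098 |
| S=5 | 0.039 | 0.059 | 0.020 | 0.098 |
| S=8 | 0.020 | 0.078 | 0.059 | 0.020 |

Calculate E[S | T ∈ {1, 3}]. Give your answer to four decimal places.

P(T ∈ {1, 3}) = 0.568.
Summing S·P(S=x,T=y) over the conditioning event gives 2.019.
E[S | T ∈ {1, 3}] = (2.019) / (0.568) = 3.5546.

3.5546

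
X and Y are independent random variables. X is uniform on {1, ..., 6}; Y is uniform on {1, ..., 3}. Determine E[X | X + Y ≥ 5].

P(X + Y ≥ 5) = 2/3.
Summing X·P(x,y) over outcomes with X + Y ≥ 5 gives 53/18.
E[X | X + Y ≥ 5] = (53/18) / (2/3) = 53/12.

53/12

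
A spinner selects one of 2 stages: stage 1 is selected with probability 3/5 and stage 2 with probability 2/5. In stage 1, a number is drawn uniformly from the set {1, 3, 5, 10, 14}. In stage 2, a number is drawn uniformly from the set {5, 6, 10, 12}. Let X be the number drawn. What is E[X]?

363/50

E[X | stage 1] = (1+3+5+10+14)/5 = 33/5.
E[X | stage 2] = (5+6+10+12)/4 = 33/4.
E[X] = (3/5)·(33/5) + (2/5)·(33/4) = 363/50.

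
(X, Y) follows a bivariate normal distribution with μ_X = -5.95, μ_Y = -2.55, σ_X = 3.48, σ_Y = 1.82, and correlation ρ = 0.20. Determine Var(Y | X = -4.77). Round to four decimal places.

3.1799

For a bivariate normal, Var(Y | X=x) = σ_Y²(1 − ρ²).
Var(Y | X=-4.77) = (1.82)²·(1 − (0.20)²) = 3.3124·0.96 = 3.1799.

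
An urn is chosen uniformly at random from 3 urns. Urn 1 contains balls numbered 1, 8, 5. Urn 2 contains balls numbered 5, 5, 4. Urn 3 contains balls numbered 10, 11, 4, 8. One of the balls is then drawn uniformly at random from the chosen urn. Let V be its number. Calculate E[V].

211/36

E[V | urn 1] = (1+8+5)/3 = 14/3.
E[V | urn 2] = (5+5+4)/3 = 14/3.
E[V | urn 3] = (10+11+4+8)/4 = 33/4.
E[V] = (1/3)·(14/3) + (1/3)·(14/3) + (1/3)·(33/4) = 211/36.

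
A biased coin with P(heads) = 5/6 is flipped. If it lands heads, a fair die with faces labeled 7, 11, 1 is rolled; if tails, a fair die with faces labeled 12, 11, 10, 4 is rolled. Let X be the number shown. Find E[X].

E[X | heads] = (7+11+1)/3 = 19/3.
E[X | tails] = (12+11+10+4)/4 = 37/4.
By the law of total expectation,
E[X] = (5/6)·(19/3) + (1/6)·(37/4) = 491/72.

491/72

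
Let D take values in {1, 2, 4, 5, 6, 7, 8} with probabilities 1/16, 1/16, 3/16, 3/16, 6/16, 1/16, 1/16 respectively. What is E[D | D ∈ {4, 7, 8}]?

P(D ∈ {4, 7, 8}) = 5/16.
Σ over the event: 4·3/16 + 7·1/16 + 8·1/16 = 27/16.
E[D | D ∈ {4, 7, 8}] = (27/16) / (5/16) = 27/5.

27/5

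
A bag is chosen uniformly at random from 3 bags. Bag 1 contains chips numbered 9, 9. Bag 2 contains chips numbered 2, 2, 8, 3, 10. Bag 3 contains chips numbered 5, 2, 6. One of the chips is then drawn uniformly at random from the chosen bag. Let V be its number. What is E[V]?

E[V | bag 1] = (9+9)/2 = 9.
E[V | bag 2] = (2+2+8+3+10)/5 = 5.
E[V | bag 3] = (5+2+6)/3 = 13/3.
E[V] = (1/3)·(9) + (1/3)·(5) + (1/3)·(13/3) = 55/9.

55/9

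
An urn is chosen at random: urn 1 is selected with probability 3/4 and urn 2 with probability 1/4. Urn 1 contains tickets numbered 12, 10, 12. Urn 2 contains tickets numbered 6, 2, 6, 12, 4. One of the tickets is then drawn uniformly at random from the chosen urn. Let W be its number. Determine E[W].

E[W | urn 1] = (12+10+12)/3 = 34/3.
E[W | urn 2] = (6+2+6+12+4)/5 = 6.
E[W] = (3/4)·(34/3) + (1/4)·(6) = 10.

10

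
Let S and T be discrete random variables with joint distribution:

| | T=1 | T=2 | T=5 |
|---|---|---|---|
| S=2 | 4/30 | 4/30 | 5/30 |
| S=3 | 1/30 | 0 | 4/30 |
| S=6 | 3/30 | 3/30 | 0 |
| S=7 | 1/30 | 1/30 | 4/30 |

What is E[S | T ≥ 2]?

P(T ≥ 2) = 7/10.
Σ S·P over the event = 2·(4/30) + 2·(5/30) + 3·(4/30) + 6·(3/30) + 7·(1/30) + 7·(4/30) = 83/30.
E[S | T ≥ 2] = (83/30) / (7/10) = 83/21.

83/21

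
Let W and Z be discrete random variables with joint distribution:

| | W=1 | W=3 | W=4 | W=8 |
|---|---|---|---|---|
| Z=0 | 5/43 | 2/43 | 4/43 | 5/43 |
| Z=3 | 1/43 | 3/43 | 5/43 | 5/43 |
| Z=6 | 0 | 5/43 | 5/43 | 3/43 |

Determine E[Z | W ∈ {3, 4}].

P(W ∈ {3, 4}) = 24/43.
Σ Z·P over the event = 0·(2/43) + 3·(3/43) + 6·(5/43) + 0·(4/43) + 3·(5/43) + 6·(5/43) = 84/43.
E[Z | W ∈ {3, 4}] = (84/43) / (24/43) = 7/2.

7/2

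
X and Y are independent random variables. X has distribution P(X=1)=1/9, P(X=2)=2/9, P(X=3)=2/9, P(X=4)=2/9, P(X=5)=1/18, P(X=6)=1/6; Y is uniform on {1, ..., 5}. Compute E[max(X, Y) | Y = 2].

P(Y = 2) = 1/5.
Summing max(X,Y)·P(x,y) over outcomes with Y = 2 gives 7/10.
E[max(X, Y) | Y = 2] = (7/10) / (1/5) = 7/2.

7/2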